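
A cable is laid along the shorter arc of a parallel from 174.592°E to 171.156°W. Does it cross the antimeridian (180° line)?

Naïve |-171.156 − 174.592| = 345.748° > 180°, so the shorter arc goes the other way round — across 180°.
Signed shortest Δλ = ((-171.156 − 174.592 + 180) mod 360) − 180 = 14.252°.
Going east by 14.252° from +174.592° passes through 180° before reaching -171.156°.

Yes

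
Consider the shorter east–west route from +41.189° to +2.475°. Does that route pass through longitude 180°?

No

Signed shortest Δλ = ((2.475 − 41.189 + 180) mod 360) − 180 = -38.714°.
Going west by 38.714° from +41.189° reaches +2.475° without touching 180°.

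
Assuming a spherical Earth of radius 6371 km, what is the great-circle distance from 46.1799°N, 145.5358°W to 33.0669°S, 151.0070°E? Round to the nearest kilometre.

Δλ = 151.0070 − -145.5358 = 296.5428°; wrapped into (−180°, 180°]: -63.4572°.
Δφ = -33.0669 − 46.1799 = -79.2468°.
a = sin²(Δφ/2) + cos φ₁ · cos φ₂ · sin²(Δλ/2) = 0.567189.
c = 2·atan2(√a, √(1−a)) = 1.70558 rad → d = 6371·c ≈ 10866.26 km.

10866 km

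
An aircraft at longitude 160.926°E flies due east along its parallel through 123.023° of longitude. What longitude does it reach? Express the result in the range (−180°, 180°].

76.051°W

Start at +160.926°; shift +123.023° → +283.949°.
+283.949° lies outside (−180°, 180°]; subtract 360° → -76.051°.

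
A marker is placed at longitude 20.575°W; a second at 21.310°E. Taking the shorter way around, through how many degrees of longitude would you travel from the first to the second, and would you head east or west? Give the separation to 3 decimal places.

41.885° east

Raw difference: 21.310 − -20.575 = 41.885°.
Normalise into (−180°, 180°]: 41.885° stays 41.885°.
Positive ⇒ the second point lies to the east; separation 41.885°.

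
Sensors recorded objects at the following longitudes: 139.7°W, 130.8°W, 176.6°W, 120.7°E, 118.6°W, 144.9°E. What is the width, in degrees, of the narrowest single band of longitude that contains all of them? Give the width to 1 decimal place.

120.7°

Sort the longitudes: -176.6°, -139.7°, -130.8°, -118.6°, +120.7°, +144.9°.
Eastward gaps between consecutive values (wrapping around): 36.9°, 8.9°, 12.2°, 239.3°, 24.2°, 38.5°.
Largest gap = 239.3° ⇒ minimal covering band is its complement: 360° − 239.3° = 120.7°.
Band runs from +120.7° eastward to -118.6°, crossing the antimeridian.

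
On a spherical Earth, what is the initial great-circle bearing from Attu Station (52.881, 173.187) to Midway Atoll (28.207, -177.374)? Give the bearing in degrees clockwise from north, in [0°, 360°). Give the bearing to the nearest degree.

160°

Δλ = -177.374 − 173.187 = -350.561°; wrapped into (−180°, 180°]: 9.439°.
θ = atan2( sin Δλ · cos φ₂ , cos φ₁ · sin φ₂ − sin φ₁ · cos φ₂ · cos Δλ )
  = atan2(0.14452, -0.40794) = 160.492° → normalised to [0°, 360°): 160.492°.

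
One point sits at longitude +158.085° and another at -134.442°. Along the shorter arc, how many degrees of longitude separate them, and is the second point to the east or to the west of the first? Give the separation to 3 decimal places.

67.473° east

Raw difference: -134.442 − 158.085 = -292.527°.
Normalise into (−180°, 180°]: -292.527° + 360° = 67.473°.
Positive ⇒ the second point lies to the east; separation 67.473°.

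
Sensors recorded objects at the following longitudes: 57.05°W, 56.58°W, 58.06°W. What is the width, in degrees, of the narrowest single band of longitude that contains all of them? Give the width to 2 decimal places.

Sort the longitudes: -58.06°, -57.05°, -56.58°.
Eastward gaps between consecutive values (wrapping around): 1.01°, 0.47°, 358.52°.
Largest gap = 358.52° ⇒ minimal covering band is its complement: 360° − 358.52° = 1.48°.
Band runs from -58.06° eastward to -56.58°.

1.48°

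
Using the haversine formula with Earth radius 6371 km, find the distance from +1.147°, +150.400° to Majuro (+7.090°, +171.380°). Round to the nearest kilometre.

Δλ = 171.380 − 150.400 = 20.980°.
Δφ = 7.090 − 1.147 = 5.943°.
a = sin²(Δφ/2) + cos φ₁ · cos φ₂ · sin²(Δλ/2) = 0.035575.
c = 2·atan2(√a, √(1−a)) = 0.37950 rad → d = 6371·c ≈ 2417.78 km.

2418 km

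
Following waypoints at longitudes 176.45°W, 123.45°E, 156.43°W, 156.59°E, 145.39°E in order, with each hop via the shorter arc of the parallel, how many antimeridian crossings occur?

3

Leg 1: -176.45° → +123.45°, shortest Δλ = -60.1° (west) — crosses 180°.
Leg 2: +123.45° → -156.43°, shortest Δλ = 80.12° (east) — crosses 180°.
Leg 3: -156.43° → +156.59°, shortest Δλ = -46.98° (west) — crosses 180°.
Leg 4: +156.59° → +145.39°, shortest Δλ = -11.2° (west) — does not cross 180°.
Total crossings: 3.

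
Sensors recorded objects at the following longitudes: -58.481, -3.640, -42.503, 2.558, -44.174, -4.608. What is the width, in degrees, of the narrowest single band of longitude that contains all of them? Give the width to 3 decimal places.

Sort the longitudes: -58.481°, -44.174°, -42.503°, -4.608°, -3.640°, +2.558°.
Eastward gaps between consecutive values (wrapping around): 14.307°, 1.671°, 37.895°, 0.968°, 6.198°, 298.961°.
Largest gap = 298.961° ⇒ minimal covering band is its complement: 360° − 298.961° = 61.039°.
Band runs from -58.481° eastward to +2.558°.

61.039°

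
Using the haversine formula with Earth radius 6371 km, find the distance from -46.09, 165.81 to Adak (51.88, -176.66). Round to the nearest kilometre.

Δλ = -176.66 − 165.81 = -342.47°; wrapped into (−180°, 180°]: 17.53°.
Δφ = 51.88 − -46.09 = 97.97°.
a = sin²(Δφ/2) + cos φ₁ · cos φ₂ · sin²(Δλ/2) = 0.579268.
c = 2·atan2(√a, √(1−a)) = 1.73000 rad → d = 6371·c ≈ 11021.86 km.

11022 km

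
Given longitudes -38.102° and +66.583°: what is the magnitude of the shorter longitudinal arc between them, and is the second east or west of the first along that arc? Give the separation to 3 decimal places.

104.685° east

Raw difference: 66.583 − -38.102 = 104.685°.
Normalise into (−180°, 180°]: 104.685° stays 104.685°.
Positive ⇒ the second point lies to the east; separation 104.685°.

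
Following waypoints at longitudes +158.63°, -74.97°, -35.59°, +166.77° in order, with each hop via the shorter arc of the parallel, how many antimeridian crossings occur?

Leg 1: +158.63° → -74.97°, shortest Δλ = 126.4° (east) — crosses 180°.
Leg 2: -74.97° → -35.59°, shortest Δλ = 39.38° (east) — does not cross 180°.
Leg 3: -35.59° → +166.77°, shortest Δλ = -157.64° (west) — crosses 180°.
Total crossings: 2.

2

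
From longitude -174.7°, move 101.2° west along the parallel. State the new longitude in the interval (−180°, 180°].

Start at -174.7°; shift −101.2° → -275.9°.
-275.9° lies outside (−180°, 180°]; add 360° → +84.1°.

+84.1°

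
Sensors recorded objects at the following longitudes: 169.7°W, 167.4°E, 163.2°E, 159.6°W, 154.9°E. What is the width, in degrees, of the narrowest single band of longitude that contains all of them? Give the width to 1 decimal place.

45.5°

Sort the longitudes: -169.7°, -159.6°, +154.9°, +163.2°, +167.4°.
Eastward gaps between consecutive values (wrapping around): 10.1°, 314.5°, 8.3°, 4.2°, 22.9°.
Largest gap = 314.5° ⇒ minimal covering band is its complement: 360° − 314.5° = 45.5°.
Band runs from +154.9° eastward to -159.6°, crossing the antimeridian.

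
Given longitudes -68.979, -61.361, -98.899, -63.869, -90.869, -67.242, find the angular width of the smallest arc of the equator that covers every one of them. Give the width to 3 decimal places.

Sort the longitudes: -98.899°, -90.869°, -68.979°, -67.242°, -63.869°, -61.361°.
Eastward gaps between consecutive values (wrapping around): 8.030°, 21.890°, 1.737°, 3.373°, 2.508°, 322.462°.
Largest gap = 322.462° ⇒ minimal covering band is its complement: 360° − 322.462° = 37.538°.
Band runs from -98.899° eastward to -61.361°.

37.538°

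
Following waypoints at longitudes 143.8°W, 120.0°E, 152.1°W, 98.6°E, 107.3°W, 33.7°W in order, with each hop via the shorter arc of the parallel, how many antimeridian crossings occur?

Leg 1: -143.8° → +120.0°, shortest Δλ = -96.2° (west) — crosses 180°.
Leg 2: +120.0° → -152.1°, shortest Δλ = 87.9° (east) — crosses 180°.
Leg 3: -152.1° → +98.6°, shortest Δλ = -109.3° (west) — crosses 180°.
Leg 4: +98.6° → -107.3°, shortest Δλ = 154.1° (east) — crosses 180°.
Leg 5: -107.3° → -33.7°, shortest Δλ = 73.6° (east) — does not cross 180°.
Total crossings: 4.

4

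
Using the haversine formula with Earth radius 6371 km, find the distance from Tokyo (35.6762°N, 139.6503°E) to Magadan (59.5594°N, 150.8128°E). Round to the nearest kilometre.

2776 km

Δλ = 150.8128 − 139.6503 = 11.1625°.
Δφ = 59.5594 − 35.6762 = 23.8832°.
a = sin²(Δφ/2) + cos φ₁ · cos φ₂ · sin²(Δλ/2) = 0.046707.
c = 2·atan2(√a, √(1−a)) = 0.43567 rad → d = 6371·c ≈ 2775.66 km.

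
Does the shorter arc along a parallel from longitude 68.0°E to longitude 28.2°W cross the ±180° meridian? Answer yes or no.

Signed shortest Δλ = ((-28.2 − 68.0 + 180) mod 360) − 180 = -96.2°.
Going west by 96.2° from +68.0° reaches -28.2° without touching 180°.

No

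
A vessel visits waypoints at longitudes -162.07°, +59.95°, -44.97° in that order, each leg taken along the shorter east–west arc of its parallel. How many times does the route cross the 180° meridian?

Leg 1: -162.07° → +59.95°, shortest Δλ = -137.98° (west) — crosses 180°.
Leg 2: +59.95° → -44.97°, shortest Δλ = -104.92° (west) — does not cross 180°.
Total crossings: 1.

1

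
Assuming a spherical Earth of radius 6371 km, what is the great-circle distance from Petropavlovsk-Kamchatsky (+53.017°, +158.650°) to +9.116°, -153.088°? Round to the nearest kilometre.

6509 km

Δλ = -153.088 − 158.650 = -311.738°; wrapped into (−180°, 180°]: 48.262°.
Δφ = 9.116 − 53.017 = -43.901°.
a = sin²(Δφ/2) + cos φ₁ · cos φ₂ · sin²(Δλ/2) = 0.239007.
c = 2·atan2(√a, √(1−a)) = 1.02162 rad → d = 6371·c ≈ 6508.73 km.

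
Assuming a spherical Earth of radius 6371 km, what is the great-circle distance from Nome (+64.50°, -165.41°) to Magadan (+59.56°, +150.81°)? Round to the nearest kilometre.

Δλ = 150.81 − -165.41 = 316.22°; wrapped into (−180°, 180°]: -43.78°.
Δφ = 59.56 − 64.50 = -4.94°.
a = sin²(Δφ/2) + cos φ₁ · cos φ₂ · sin²(Δλ/2) = 0.032175.
c = 2·atan2(√a, √(1−a)) = 0.36070 rad → d = 6371·c ≈ 2298.01 km.

2298 km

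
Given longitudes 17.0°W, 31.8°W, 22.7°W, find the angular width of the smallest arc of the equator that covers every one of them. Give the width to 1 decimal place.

14.8°

Sort the longitudes: -31.8°, -22.7°, -17.0°.
Eastward gaps between consecutive values (wrapping around): 9.1°, 5.7°, 345.2°.
Largest gap = 345.2° ⇒ minimal covering band is its complement: 360° − 345.2° = 14.8°.
Band runs from -31.8° eastward to -17.0°.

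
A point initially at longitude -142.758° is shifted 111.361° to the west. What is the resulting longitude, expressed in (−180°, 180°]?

+105.881°

Start at -142.758°; shift −111.361° → -254.119°.
-254.119° lies outside (−180°, 180°]; add 360° → +105.881°.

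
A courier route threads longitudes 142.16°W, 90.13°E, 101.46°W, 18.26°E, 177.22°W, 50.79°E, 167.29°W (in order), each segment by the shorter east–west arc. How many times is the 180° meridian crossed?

Leg 1: -142.16° → +90.13°, shortest Δλ = -127.71° (west) — crosses 180°.
Leg 2: +90.13° → -101.46°, shortest Δλ = 168.41° (east) — crosses 180°.
Leg 3: -101.46° → +18.26°, shortest Δλ = 119.72° (east) — does not cross 180°.
Leg 4: +18.26° → -177.22°, shortest Δλ = 164.52° (east) — crosses 180°.
Leg 5: -177.22° → +50.79°, shortest Δλ = -131.99° (west) — crosses 180°.
Leg 6: +50.79° → -167.29°, shortest Δλ = 141.92° (east) — crosses 180°.
Total crossings: 5.

5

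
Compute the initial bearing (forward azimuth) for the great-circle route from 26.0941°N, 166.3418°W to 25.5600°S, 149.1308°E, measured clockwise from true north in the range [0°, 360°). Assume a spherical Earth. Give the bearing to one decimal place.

223.3°

Δλ = 149.1308 − -166.3418 = 315.4726°; wrapped into (−180°, 180°]: -44.5274°.
θ = atan2( sin Δλ · cos φ₂ , cos φ₁ · sin φ₂ − sin φ₁ · cos φ₂ · cos Δλ )
  = atan2(-0.63262, -0.67036) = -136.659° → normalised to [0°, 360°): 223.341°.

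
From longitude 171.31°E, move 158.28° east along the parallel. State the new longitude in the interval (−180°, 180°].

30.41°W

Start at +171.31°; shift +158.28° → +329.59°.
+329.59° lies outside (−180°, 180°]; subtract 360° → -30.41°.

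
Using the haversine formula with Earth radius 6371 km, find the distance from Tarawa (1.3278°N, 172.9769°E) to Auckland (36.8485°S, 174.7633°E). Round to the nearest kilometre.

4249 km

Δλ = 174.7633 − 172.9769 = 1.7864°.
Δφ = -36.8485 − 1.3278 = -38.1763°.
a = sin²(Δφ/2) + cos φ₁ · cos φ₂ · sin²(Δλ/2) = 0.107138.
c = 2·atan2(√a, √(1−a)) = 0.66693 rad → d = 6371·c ≈ 4249.02 km.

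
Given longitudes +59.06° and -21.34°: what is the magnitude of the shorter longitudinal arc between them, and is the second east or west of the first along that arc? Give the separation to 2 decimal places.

80.40° west

Raw difference: -21.34 − 59.06 = -80.4°.
Normalise into (−180°, 180°]: -80.4° stays -80.4°.
Negative ⇒ the second point lies to the west; separation 80.40°.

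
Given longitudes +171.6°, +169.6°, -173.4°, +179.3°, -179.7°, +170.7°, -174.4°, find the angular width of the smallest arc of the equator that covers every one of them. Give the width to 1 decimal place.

Sort the longitudes: -179.7°, -174.4°, -173.4°, +169.6°, +170.7°, +171.6°, +179.3°.
Eastward gaps between consecutive values (wrapping around): 5.3°, 1.0°, 343.0°, 1.1°, 0.9°, 7.7°, 1.0°.
Largest gap = 343.0° ⇒ minimal covering band is its complement: 360° − 343.0° = 17.0°.
Band runs from +169.6° eastward to -173.4°, crossing the antimeridian.

17.0°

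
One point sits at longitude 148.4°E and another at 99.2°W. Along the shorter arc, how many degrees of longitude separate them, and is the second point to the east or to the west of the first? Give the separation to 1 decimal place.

Raw difference: -99.2 − 148.4 = -247.6°.
Normalise into (−180°, 180°]: -247.6° + 360° = 112.4°.
Positive ⇒ the second point lies to the east; separation 112.4°.

112.4° east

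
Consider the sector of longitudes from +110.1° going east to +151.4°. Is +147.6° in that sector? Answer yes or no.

Yes

Band width going east from +110.1° to +151.4°: ((151.4 − 110.1) mod 360) = 41.3°.
Offset of +147.6° east of the west edge: ((147.6 − 110.1) mod 360) = 37.5°.
37.5° ≤ 41.3° ⇒ inside.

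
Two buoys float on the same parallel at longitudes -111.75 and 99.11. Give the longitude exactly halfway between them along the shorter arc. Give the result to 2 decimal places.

Signed shortest Δλ from -111.75° to +99.11° is -149.14°.
Midpoint longitude = -111.75° + (-149.14°)/2 = -111.75° − 74.57° = -186.32°.
Normalise into (−180°, 180°]: +173.68°.
(The naïve average (-111.75 + +99.11)/2 = -6.32° is on the wrong side of the globe.)

+173.68°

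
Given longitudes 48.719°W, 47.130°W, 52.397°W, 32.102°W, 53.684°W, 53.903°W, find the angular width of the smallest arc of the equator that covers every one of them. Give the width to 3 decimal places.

Sort the longitudes: -53.903°, -53.684°, -52.397°, -48.719°, -47.130°, -32.102°.
Eastward gaps between consecutive values (wrapping around): 0.219°, 1.287°, 3.678°, 1.589°, 15.028°, 338.199°.
Largest gap = 338.199° ⇒ minimal covering band is its complement: 360° − 338.199° = 21.801°.
Band runs from -53.903° eastward to -32.102°.

21.801°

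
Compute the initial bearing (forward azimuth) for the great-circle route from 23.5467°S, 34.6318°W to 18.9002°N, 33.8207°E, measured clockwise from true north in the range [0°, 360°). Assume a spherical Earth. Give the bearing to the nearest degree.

Δλ = 33.8207 − -34.6318 = 68.4525°.
θ = atan2( sin Δλ · cos φ₂ , cos φ₁ · sin φ₂ − sin φ₁ · cos φ₂ · cos Δλ )
  = atan2(0.87997, 0.43576) = 63.655° → normalised to [0°, 360°): 63.655°.

64°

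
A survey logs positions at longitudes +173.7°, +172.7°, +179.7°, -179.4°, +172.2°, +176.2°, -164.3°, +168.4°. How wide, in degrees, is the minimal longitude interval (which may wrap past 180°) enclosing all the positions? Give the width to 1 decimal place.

27.3°

Sort the longitudes: -179.4°, -164.3°, +168.4°, +172.2°, +172.7°, +173.7°, +176.2°, +179.7°.
Eastward gaps between consecutive values (wrapping around): 15.1°, 332.7°, 3.8°, 0.5°, 1.0°, 2.5°, 3.5°, 0.9°.
Largest gap = 332.7° ⇒ minimal covering band is its complement: 360° − 332.7° = 27.3°.
Band runs from +168.4° eastward to -164.3°, crossing the antimeridian.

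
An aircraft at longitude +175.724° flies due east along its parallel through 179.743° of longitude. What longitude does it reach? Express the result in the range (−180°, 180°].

Start at +175.724°; shift +179.743° → +355.467°.
+355.467° lies outside (−180°, 180°]; subtract 360° → -4.533°.

-4.533°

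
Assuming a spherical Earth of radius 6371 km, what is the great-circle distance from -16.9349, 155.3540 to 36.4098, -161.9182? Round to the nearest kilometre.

7437 km

Δλ = -161.9182 − 155.3540 = -317.2722°; wrapped into (−180°, 180°]: 42.7278°.
Δφ = 36.4098 − -16.9349 = 53.3447°.
a = sin²(Δφ/2) + cos φ₁ · cos φ₂ · sin²(Δλ/2) = 0.303671.
c = 2·atan2(√a, √(1−a)) = 1.16728 rad → d = 6371·c ≈ 7436.71 km.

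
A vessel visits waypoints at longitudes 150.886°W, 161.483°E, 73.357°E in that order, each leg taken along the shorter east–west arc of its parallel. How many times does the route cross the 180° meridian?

Leg 1: -150.886° → +161.483°, shortest Δλ = -47.631° (west) — crosses 180°.
Leg 2: +161.483° → +73.357°, shortest Δλ = -88.126° (west) — does not cross 180°.
Total crossings: 1.

1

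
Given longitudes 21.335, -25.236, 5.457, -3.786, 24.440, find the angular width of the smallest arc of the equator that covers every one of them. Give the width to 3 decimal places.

Sort the longitudes: -25.236°, -3.786°, +5.457°, +21.335°, +24.440°.
Eastward gaps between consecutive values (wrapping around): 21.450°, 9.243°, 15.878°, 3.105°, 310.324°.
Largest gap = 310.324° ⇒ minimal covering band is its complement: 360° − 310.324° = 49.676°.
Band runs from -25.236° eastward to +24.440°.

49.676°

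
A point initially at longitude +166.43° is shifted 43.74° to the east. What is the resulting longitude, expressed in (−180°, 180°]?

-149.83°

Start at +166.43°; shift +43.74° → +210.17°.
+210.17° lies outside (−180°, 180°]; subtract 360° → -149.83°.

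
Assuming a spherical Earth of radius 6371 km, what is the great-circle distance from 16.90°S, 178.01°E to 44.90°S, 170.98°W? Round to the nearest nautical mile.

1770 nmi

Δλ = -170.98 − 178.01 = -348.99°; wrapped into (−180°, 180°]: 11.01°.
Δφ = -44.90 − -16.90 = -28.00°.
a = sin²(Δφ/2) + cos φ₁ · cos φ₂ · sin²(Δλ/2) = 0.064764.
c = 2·atan2(√a, √(1−a)) = 0.51463 rad → d = 6371·c ≈ 3278.73 km ≈ 1770.37 nmi.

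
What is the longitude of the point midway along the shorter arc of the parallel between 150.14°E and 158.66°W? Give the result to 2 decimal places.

Signed shortest Δλ from +150.14° to -158.66° is +51.20°.
Midpoint longitude = +150.14° + (+51.20°)/2 = +150.14° + 25.60° = +175.74°.
(The naïve average (+150.14 + -158.66)/2 = -4.26° is on the wrong side of the globe.)

175.74°E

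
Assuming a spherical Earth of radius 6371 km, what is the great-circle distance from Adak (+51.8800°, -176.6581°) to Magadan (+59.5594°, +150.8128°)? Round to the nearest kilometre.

Δλ = 150.8128 − -176.6581 = 327.4709°; wrapped into (−180°, 180°]: -32.5291°.
Δφ = 59.5594 − 51.8800 = 7.6794°.
a = sin²(Δφ/2) + cos φ₁ · cos φ₂ · sin²(Δλ/2) = 0.029017.
c = 2·atan2(√a, √(1−a)) = 0.34236 rad → d = 6371·c ≈ 2181.17 km.

2181 km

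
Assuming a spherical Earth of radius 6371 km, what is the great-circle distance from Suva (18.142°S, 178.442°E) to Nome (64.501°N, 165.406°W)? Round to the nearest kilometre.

Δλ = -165.406 − 178.442 = -343.848°; wrapped into (−180°, 180°]: 16.152°.
Δφ = 64.501 − -18.142 = 82.643°.
a = sin²(Δφ/2) + cos φ₁ · cos φ₂ · sin²(Δλ/2) = 0.444048.
c = 2·atan2(√a, √(1−a)) = 1.45866 rad → d = 6371·c ≈ 9293.11 km.

9293 km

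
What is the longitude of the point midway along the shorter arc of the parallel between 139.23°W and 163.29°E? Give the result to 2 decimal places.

167.97°W

Signed shortest Δλ from -139.23° to +163.29° is -57.48°.
Midpoint longitude = -139.23° + (-57.48°)/2 = -139.23° − 28.74° = -167.97°.
(The naïve average (-139.23 + +163.29)/2 = 12.03° is on the wrong side of the globe.)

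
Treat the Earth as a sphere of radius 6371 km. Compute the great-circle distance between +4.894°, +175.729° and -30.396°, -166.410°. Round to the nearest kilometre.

4360 km

Δλ = -166.410 − 175.729 = -342.139°; wrapped into (−180°, 180°]: 17.861°.
Δφ = -30.396 − 4.894 = -35.290°.
a = sin²(Δφ/2) + cos φ₁ · cos φ₂ · sin²(Δλ/2) = 0.112591.
c = 2·atan2(√a, √(1−a)) = 0.68437 rad → d = 6371·c ≈ 4360.12 km.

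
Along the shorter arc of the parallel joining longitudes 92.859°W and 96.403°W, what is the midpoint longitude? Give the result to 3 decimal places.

94.631°W

Signed shortest Δλ from -92.859° to -96.403° is -3.544°.
Midpoint longitude = -92.859° + (-3.544°)/2 = -92.859° − 1.772° = -94.631°.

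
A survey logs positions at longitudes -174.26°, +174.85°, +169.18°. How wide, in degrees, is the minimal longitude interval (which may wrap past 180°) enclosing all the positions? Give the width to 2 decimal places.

Sort the longitudes: -174.26°, +169.18°, +174.85°.
Eastward gaps between consecutive values (wrapping around): 343.44°, 5.67°, 10.89°.
Largest gap = 343.44° ⇒ minimal covering band is its complement: 360° − 343.44° = 16.56°.
Band runs from +169.18° eastward to -174.26°, crossing the antimeridian.

16.56°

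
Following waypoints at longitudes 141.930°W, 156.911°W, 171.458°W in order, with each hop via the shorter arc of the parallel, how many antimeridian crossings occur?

Leg 1: -141.930° → -156.911°, shortest Δλ = -14.981° (west) — does not cross 180°.
Leg 2: -156.911° → -171.458°, shortest Δλ = -14.547° (west) — does not cross 180°.
Total crossings: 0.

0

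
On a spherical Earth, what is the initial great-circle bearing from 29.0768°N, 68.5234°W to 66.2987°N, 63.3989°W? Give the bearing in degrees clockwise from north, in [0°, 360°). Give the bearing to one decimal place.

Δλ = -63.3989 − -68.5234 = 5.1245°.
θ = atan2( sin Δλ · cos φ₂ , cos φ₁ · sin φ₂ − sin φ₁ · cos φ₂ · cos Δλ )
  = atan2(0.03590, 0.60568) = 3.392° → normalised to [0°, 360°): 3.392°.

3.4°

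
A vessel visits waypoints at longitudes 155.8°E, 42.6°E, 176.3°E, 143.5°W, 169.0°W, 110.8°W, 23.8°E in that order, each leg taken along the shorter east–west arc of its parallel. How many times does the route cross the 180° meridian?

Leg 1: +155.8° → +42.6°, shortest Δλ = -113.2° (west) — does not cross 180°.
Leg 2: +42.6° → +176.3°, shortest Δλ = 133.7° (east) — does not cross 180°.
Leg 3: +176.3° → -143.5°, shortest Δλ = 40.2° (east) — crosses 180°.
Leg 4: -143.5° → -169.0°, shortest Δλ = -25.5° (west) — does not cross 180°.
Leg 5: -169.0° → -110.8°, shortest Δλ = 58.2° (east) — does not cross 180°.
Leg 6: -110.8° → +23.8°, shortest Δλ = 134.6° (east) — does not cross 180°.
Total crossings: 1.

1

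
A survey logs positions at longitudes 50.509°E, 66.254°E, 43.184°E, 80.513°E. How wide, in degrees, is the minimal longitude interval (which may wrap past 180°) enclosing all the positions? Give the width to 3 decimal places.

Sort the longitudes: +43.184°, +50.509°, +66.254°, +80.513°.
Eastward gaps between consecutive values (wrapping around): 7.325°, 15.745°, 14.259°, 322.671°.
Largest gap = 322.671° ⇒ minimal covering band is its complement: 360° − 322.671° = 37.329°.
Band runs from +43.184° eastward to +80.513°.

37.329°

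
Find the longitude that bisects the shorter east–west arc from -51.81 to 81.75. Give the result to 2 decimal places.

Signed shortest Δλ from -51.81° to +81.75° is +133.56°.
Midpoint longitude = -51.81° + (+133.56°)/2 = -51.81° + 66.78° = +14.97°.

+14.97°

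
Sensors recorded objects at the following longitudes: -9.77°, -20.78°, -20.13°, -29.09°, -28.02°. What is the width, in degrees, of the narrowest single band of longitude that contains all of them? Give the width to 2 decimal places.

19.32°

Sort the longitudes: -29.09°, -28.02°, -20.78°, -20.13°, -9.77°.
Eastward gaps between consecutive values (wrapping around): 1.07°, 7.24°, 0.65°, 10.36°, 340.68°.
Largest gap = 340.68° ⇒ minimal covering band is its complement: 360° − 340.68° = 19.32°.
Band runs from -29.09° eastward to -9.77°.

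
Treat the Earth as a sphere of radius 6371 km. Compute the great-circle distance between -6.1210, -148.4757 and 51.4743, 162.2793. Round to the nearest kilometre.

7926 km

Δλ = 162.2793 − -148.4757 = 310.7550°; wrapped into (−180°, 180°]: -49.2450°.
Δφ = 51.4743 − -6.1210 = 57.5953°.
a = sin²(Δφ/2) + cos φ₁ · cos φ₂ · sin²(Δλ/2) = 0.339557.
c = 2·atan2(√a, √(1−a)) = 1.24413 rad → d = 6371·c ≈ 7926.36 km.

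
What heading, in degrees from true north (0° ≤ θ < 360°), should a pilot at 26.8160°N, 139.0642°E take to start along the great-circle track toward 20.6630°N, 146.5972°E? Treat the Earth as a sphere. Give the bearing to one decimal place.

130.2°

Δλ = 146.5972 − 139.0642 = 7.5330°.
θ = atan2( sin Δλ · cos φ₂ , cos φ₁ · sin φ₂ − sin φ₁ · cos φ₂ · cos Δλ )
  = atan2(0.12266, -0.10354) = 130.168° → normalised to [0°, 360°): 130.168°.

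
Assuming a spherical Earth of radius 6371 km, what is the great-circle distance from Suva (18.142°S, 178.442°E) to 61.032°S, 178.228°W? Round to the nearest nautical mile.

2579 nmi

Δλ = -178.228 − 178.442 = -356.670°; wrapped into (−180°, 180°]: 3.330°.
Δφ = -61.032 − -18.142 = -42.890°.
a = sin²(Δφ/2) + cos φ₁ · cos φ₂ · sin²(Δλ/2) = 0.134058.
c = 2·atan2(√a, √(1−a)) = 0.74971 rad → d = 6371·c ≈ 4776.42 km ≈ 2579.06 nmi.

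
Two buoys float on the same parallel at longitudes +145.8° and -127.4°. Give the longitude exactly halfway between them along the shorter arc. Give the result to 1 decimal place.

-170.8°

Signed shortest Δλ from +145.8° to -127.4° is +86.8°.
Midpoint longitude = +145.8° + (+86.8°)/2 = +145.8° + 43.4° = +189.2°.
Normalise into (−180°, 180°]: -170.8°.
(The naïve average (+145.8 + -127.4)/2 = 9.2° is on the wrong side of the globe.)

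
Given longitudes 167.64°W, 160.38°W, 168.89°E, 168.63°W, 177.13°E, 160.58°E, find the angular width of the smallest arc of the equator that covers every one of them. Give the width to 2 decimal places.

39.04°

Sort the longitudes: -168.63°, -167.64°, -160.38°, +160.58°, +168.89°, +177.13°.
Eastward gaps between consecutive values (wrapping around): 0.99°, 7.26°, 320.96°, 8.31°, 8.24°, 14.24°.
Largest gap = 320.96° ⇒ minimal covering band is its complement: 360° − 320.96° = 39.04°.
Band runs from +160.58° eastward to -160.38°, crossing the antimeridian.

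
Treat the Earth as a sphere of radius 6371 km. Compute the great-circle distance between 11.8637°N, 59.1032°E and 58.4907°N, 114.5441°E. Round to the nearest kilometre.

Δλ = 114.5441 − 59.1032 = 55.4409°.
Δφ = 58.4907 − 11.8637 = 46.6270°.
a = sin²(Δφ/2) + cos φ₁ · cos φ₂ · sin²(Δλ/2) = 0.267296.
c = 2·atan2(√a, √(1−a)) = 1.08670 rad → d = 6371·c ≈ 6923.37 km.

6923 km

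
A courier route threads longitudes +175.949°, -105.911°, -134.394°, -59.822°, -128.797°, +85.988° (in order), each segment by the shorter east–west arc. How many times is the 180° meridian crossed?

2

Leg 1: +175.949° → -105.911°, shortest Δλ = 78.14° (east) — crosses 180°.
Leg 2: -105.911° → -134.394°, shortest Δλ = -28.483° (west) — does not cross 180°.
Leg 3: -134.394° → -59.822°, shortest Δλ = 74.572° (east) — does not cross 180°.
Leg 4: -59.822° → -128.797°, shortest Δλ = -68.975° (west) — does not cross 180°.
Leg 5: -128.797° → +85.988°, shortest Δλ = -145.215° (west) — crosses 180°.
Total crossings: 2.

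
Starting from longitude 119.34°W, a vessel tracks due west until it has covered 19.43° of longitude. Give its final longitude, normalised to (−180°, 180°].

138.77°W

Start at -119.34°; shift −19.43° → -138.77°.
-138.77° already lies in (−180°, 180°].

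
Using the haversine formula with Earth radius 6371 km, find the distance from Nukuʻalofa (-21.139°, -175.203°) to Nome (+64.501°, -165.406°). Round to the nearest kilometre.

9560 km

Δλ = -165.406 − -175.203 = 9.797°.
Δφ = 64.501 − -21.139 = 85.640°.
a = sin²(Δφ/2) + cos φ₁ · cos φ₂ · sin²(Δλ/2) = 0.464916.
c = 2·atan2(√a, √(1−a)) = 1.50057 rad → d = 6371·c ≈ 9560.14 km.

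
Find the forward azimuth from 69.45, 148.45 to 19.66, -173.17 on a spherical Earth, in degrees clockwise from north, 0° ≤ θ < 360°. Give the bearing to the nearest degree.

Δλ = -173.17 − 148.45 = -321.62°; wrapped into (−180°, 180°]: 38.38°.
θ = atan2( sin Δλ · cos φ₂ , cos φ₁ · sin φ₂ − sin φ₁ · cos φ₂ · cos Δλ )
  = atan2(0.58468, -0.57314) = 134.429° → normalised to [0°, 360°): 134.429°.

134°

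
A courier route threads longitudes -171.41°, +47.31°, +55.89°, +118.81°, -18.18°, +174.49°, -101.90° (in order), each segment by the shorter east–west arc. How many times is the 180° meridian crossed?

Leg 1: -171.41° → +47.31°, shortest Δλ = -141.28° (west) — crosses 180°.
Leg 2: +47.31° → +55.89°, shortest Δλ = 8.58° (east) — does not cross 180°.
Leg 3: +55.89° → +118.81°, shortest Δλ = 62.92° (east) — does not cross 180°.
Leg 4: +118.81° → -18.18°, shortest Δλ = -136.99° (west) — does not cross 180°.
Leg 5: -18.18° → +174.49°, shortest Δλ = -167.33° (west) — crosses 180°.
Leg 6: +174.49° → -101.90°, shortest Δλ = 83.61° (east) — crosses 180°.
Total crossings: 3.

3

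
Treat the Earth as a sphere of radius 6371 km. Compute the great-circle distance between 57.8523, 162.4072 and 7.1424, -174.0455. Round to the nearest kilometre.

Δλ = -174.0455 − 162.4072 = -336.4527°; wrapped into (−180°, 180°]: 23.5473°.
Δφ = 7.1424 − 57.8523 = -50.7099°.
a = sin²(Δφ/2) + cos φ₁ · cos φ₂ · sin²(Δλ/2) = 0.205358.
c = 2·atan2(√a, √(1−a)) = 0.94063 rad → d = 6371·c ≈ 5992.72 km.

5993 km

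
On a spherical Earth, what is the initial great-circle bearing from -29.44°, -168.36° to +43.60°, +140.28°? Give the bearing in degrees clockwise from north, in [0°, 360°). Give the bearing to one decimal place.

Δλ = 140.28 − -168.36 = 308.64°; wrapped into (−180°, 180°]: -51.36°.
θ = atan2( sin Δλ · cos φ₂ , cos φ₁ · sin φ₂ − sin φ₁ · cos φ₂ · cos Δλ )
  = atan2(-0.56564, 0.82283) = -34.506° → normalised to [0°, 360°): 325.494°.

325.5°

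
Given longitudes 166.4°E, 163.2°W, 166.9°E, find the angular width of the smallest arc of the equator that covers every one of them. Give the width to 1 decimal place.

Sort the longitudes: -163.2°, +166.4°, +166.9°.
Eastward gaps between consecutive values (wrapping around): 329.6°, 0.5°, 29.9°.
Largest gap = 329.6° ⇒ minimal covering band is its complement: 360° − 329.6° = 30.4°.
Band runs from +166.4° eastward to -163.2°, crossing the antimeridian.

30.4°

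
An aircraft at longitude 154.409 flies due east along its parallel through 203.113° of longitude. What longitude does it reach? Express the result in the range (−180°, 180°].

Start at +154.409°; shift +203.113° → +357.522°.
+357.522° lies outside (−180°, 180°]; subtract 360° → -2.478°.

-2.478°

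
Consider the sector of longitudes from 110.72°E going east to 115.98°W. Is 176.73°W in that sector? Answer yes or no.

Band width going east from +110.72° to -115.98°: ((-115.98 − 110.72) mod 360) = 133.30°.
Offset of -176.73° east of the west edge: ((-176.73 − 110.72) mod 360) = 72.55°.
72.55° ≤ 133.30° ⇒ inside.

Yes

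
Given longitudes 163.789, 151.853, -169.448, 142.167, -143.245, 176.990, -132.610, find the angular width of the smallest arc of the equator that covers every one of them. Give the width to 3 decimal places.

85.223°

Sort the longitudes: -169.448°, -143.245°, -132.610°, +142.167°, +151.853°, +163.789°, +176.990°.
Eastward gaps between consecutive values (wrapping around): 26.203°, 10.635°, 274.777°, 9.686°, 11.936°, 13.201°, 13.562°.
Largest gap = 274.777° ⇒ minimal covering band is its complement: 360° − 274.777° = 85.223°.
Band runs from +142.167° eastward to -132.610°, crossing the antimeridian.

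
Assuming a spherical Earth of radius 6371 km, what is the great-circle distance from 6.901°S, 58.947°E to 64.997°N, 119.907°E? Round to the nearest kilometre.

9403 km

Δλ = 119.907 − 58.947 = 60.960°.
Δφ = 64.997 − -6.901 = 71.898°.
a = sin²(Δφ/2) + cos φ₁ · cos φ₂ · sin²(Δλ/2) = 0.452605.
c = 2·atan2(√a, √(1−a)) = 1.47586 rad → d = 6371·c ≈ 9402.73 km.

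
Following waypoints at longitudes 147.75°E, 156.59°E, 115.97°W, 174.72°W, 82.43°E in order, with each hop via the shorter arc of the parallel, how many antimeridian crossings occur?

Leg 1: +147.75° → +156.59°, shortest Δλ = 8.84° (east) — does not cross 180°.
Leg 2: +156.59° → -115.97°, shortest Δλ = 87.44° (east) — crosses 180°.
Leg 3: -115.97° → -174.72°, shortest Δλ = -58.75° (west) — does not cross 180°.
Leg 4: -174.72° → +82.43°, shortest Δλ = -102.85° (west) — crosses 180°.
Total crossings: 2.

2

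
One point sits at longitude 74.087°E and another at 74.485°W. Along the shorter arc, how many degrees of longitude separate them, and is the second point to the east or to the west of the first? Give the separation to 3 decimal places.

148.572° west

Raw difference: -74.485 − 74.087 = -148.572°.
Normalise into (−180°, 180°]: -148.572° stays -148.572°.
Negative ⇒ the second point lies to the west; separation 148.572°.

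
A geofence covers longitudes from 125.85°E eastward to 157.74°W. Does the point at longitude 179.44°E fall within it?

Band width going east from +125.85° to -157.74°: ((-157.74 − 125.85) mod 360) = 76.41°.
Offset of +179.44° east of the west edge: ((179.44 − 125.85) mod 360) = 53.59°.
53.59° ≤ 76.41° ⇒ inside.

Yes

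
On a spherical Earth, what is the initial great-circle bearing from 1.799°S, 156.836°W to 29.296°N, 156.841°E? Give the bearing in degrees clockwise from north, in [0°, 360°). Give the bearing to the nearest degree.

309°

Δλ = 156.841 − -156.836 = 313.677°; wrapped into (−180°, 180°]: -46.323°.
θ = atan2( sin Δλ · cos φ₂ , cos φ₁ · sin φ₂ − sin φ₁ · cos φ₂ · cos Δλ )
  = atan2(-0.63074, 0.50799) = -51.153° → normalised to [0°, 360°): 308.847°.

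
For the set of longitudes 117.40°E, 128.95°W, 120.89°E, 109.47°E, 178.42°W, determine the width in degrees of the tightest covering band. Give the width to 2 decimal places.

121.58°

Sort the longitudes: -178.42°, -128.95°, +109.47°, +117.40°, +120.89°.
Eastward gaps between consecutive values (wrapping around): 49.47°, 238.42°, 7.93°, 3.49°, 60.69°.
Largest gap = 238.42° ⇒ minimal covering band is its complement: 360° − 238.42° = 121.58°.
Band runs from +109.47° eastward to -128.95°, crossing the antimeridian.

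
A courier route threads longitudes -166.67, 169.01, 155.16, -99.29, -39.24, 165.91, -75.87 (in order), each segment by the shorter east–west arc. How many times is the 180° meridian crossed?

Leg 1: -166.67° → +169.01°, shortest Δλ = -24.32° (west) — crosses 180°.
Leg 2: +169.01° → +155.16°, shortest Δλ = -13.85° (west) — does not cross 180°.
Leg 3: +155.16° → -99.29°, shortest Δλ = 105.55° (east) — crosses 180°.
Leg 4: -99.29° → -39.24°, shortest Δλ = 60.05° (east) — does not cross 180°.
Leg 5: -39.24° → +165.91°, shortest Δλ = -154.85° (west) — crosses 180°.
Leg 6: +165.91° → -75.87°, shortest Δλ = 118.22° (east) — crosses 180°.
Total crossings: 4.

4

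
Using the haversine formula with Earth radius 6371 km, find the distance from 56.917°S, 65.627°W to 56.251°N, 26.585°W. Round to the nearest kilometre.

Δλ = -26.585 − -65.627 = 39.042°.
Δφ = 56.251 − -56.917 = 113.168°.
a = sin²(Δφ/2) + cos φ₁ · cos φ₂ · sin²(Δλ/2) = 0.730575.
c = 2·atan2(√a, √(1−a)) = 2.05009 rad → d = 6371·c ≈ 13061.10 km.

13061 km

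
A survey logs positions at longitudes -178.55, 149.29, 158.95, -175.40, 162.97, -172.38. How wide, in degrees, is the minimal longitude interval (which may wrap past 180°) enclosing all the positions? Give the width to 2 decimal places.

Sort the longitudes: -178.55°, -175.40°, -172.38°, +149.29°, +158.95°, +162.97°.
Eastward gaps between consecutive values (wrapping around): 3.15°, 3.02°, 321.67°, 9.66°, 4.02°, 18.48°.
Largest gap = 321.67° ⇒ minimal covering band is its complement: 360° − 321.67° = 38.33°.
Band runs from +149.29° eastward to -172.38°, crossing the antimeridian.

38.33°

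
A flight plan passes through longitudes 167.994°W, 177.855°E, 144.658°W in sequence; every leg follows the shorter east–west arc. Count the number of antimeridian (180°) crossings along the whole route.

2

Leg 1: -167.994° → +177.855°, shortest Δλ = -14.151° (west) — crosses 180°.
Leg 2: +177.855° → -144.658°, shortest Δλ = 37.487° (east) — crosses 180°.
Total crossings: 2.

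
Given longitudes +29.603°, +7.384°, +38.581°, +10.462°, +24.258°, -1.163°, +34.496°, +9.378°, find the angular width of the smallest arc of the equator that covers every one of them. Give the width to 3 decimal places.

39.744°

Sort the longitudes: -1.163°, +7.384°, +9.378°, +10.462°, +24.258°, +29.603°, +34.496°, +38.581°.
Eastward gaps between consecutive values (wrapping around): 8.547°, 1.994°, 1.084°, 13.796°, 5.345°, 4.893°, 4.085°, 320.256°.
Largest gap = 320.256° ⇒ minimal covering band is its complement: 360° − 320.256° = 39.744°.
Band runs from -1.163° eastward to +38.581°.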